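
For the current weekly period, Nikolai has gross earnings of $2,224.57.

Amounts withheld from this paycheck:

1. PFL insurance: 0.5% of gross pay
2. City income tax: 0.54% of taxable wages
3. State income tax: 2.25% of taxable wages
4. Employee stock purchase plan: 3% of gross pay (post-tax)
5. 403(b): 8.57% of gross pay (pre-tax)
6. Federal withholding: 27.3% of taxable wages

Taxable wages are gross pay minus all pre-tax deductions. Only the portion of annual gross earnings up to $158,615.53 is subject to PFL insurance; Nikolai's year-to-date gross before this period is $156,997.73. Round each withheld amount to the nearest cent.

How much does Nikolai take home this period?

$1,347.09

403(b): $2,224.57 × 0.0857 = $190.65
Taxable wages = $2,224.57 − $190.65 = $2,033.92
State income tax: $2,033.92 × 0.0225 = $45.76
Federal withholding: $2,033.92 × 0.273 = $555.26
City income tax: $2,033.92 × 0.0054 = $10.98
PFL insurance: only $158,615.53 − $156,997.73 = $1,617.80 of this check is subject → $1,617.80 × 0.005 = $8.09
Employee stock purchase plan: $2,224.57 × 0.03 = $66.74
Total deductions = $190.65 + $45.76 + $555.26 + $10.98 + $8.09 + $66.74 = $877.48
Net pay = $2,224.57 − $877.48 = $1,347.09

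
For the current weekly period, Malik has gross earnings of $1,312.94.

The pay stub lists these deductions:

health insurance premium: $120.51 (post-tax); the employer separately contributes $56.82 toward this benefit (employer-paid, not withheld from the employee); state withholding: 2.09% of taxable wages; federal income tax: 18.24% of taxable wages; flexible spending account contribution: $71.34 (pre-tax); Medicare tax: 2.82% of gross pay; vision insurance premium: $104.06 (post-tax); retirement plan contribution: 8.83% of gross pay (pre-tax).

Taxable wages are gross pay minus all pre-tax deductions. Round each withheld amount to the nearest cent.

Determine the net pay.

Flexible spending account contribution: $71.34
Retirement plan contribution: $1,312.94 × 0.0883 = $115.93
Pre-tax total = $71.34 + $115.93 = $187.27
Taxable wages = $1,312.94 − $187.27 = $1,125.67
State withholding: $1,125.67 × 0.0209 = $23.53
Federal income tax: $1,125.67 × 0.1824 = $205.32
Medicare tax: $1,312.94 × 0.0282 = $37.02
Health insurance premium: $120.51
Vision insurance premium: $104.06
(Employer's $56.82 toward health insurance premium is not withheld from the employee.)
Total deductions = $71.34 + $115.93 + $23.53 + $205.32 + $37.02 + $120.51 + $104.06 = $677.71
Net pay = $1,312.94 − $677.71 = $635.23

$635.23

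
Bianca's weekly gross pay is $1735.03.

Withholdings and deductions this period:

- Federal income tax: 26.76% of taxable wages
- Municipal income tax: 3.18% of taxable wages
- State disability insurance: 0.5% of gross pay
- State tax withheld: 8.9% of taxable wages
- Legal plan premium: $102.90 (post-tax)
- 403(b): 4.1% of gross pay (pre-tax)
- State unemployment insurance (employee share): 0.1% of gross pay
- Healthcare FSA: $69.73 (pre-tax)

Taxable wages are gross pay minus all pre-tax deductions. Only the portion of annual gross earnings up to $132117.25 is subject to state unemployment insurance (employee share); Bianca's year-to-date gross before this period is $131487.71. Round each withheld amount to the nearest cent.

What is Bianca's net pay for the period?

$862.78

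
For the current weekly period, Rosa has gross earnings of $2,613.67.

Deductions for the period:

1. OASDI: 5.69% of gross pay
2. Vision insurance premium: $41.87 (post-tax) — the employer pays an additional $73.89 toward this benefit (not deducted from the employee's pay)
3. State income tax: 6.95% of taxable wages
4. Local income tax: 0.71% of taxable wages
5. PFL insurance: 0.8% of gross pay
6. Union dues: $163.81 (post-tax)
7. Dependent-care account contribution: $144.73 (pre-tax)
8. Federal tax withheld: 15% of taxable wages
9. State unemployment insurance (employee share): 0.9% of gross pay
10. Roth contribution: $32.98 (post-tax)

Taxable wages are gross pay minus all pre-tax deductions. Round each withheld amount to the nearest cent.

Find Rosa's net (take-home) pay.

$1,477.67

Dependent-care account contribution: $144.73
Taxable wages = $2,613.67 − $144.73 = $2,468.94
State income tax: $2,468.94 × 0.0695 = $171.59
Local income tax: $2,468.94 × 0.0071 = $17.53
Federal tax withheld: $2,468.94 × 0.15 = $370.34
OASDI: $2,613.67 × 0.0569 = $148.72
State unemployment insurance (employee share): $2,613.67 × 0.009 = $23.52
PFL insurance: $2,613.67 × 0.008 = $20.91
Vision insurance premium: $41.87
Union dues: $163.81
Roth contribution: $32.98
(Employer's $73.89 toward vision insurance premium is not withheld from the employee.)
Total deductions = $144.73 + $171.59 + $17.53 + $370.34 + $148.72 + $23.52 + $20.91 + $41.87 + $163.81 + $32.98 = $1,136.00
Net pay = $2,613.67 − $1,136.00 = $1,477.67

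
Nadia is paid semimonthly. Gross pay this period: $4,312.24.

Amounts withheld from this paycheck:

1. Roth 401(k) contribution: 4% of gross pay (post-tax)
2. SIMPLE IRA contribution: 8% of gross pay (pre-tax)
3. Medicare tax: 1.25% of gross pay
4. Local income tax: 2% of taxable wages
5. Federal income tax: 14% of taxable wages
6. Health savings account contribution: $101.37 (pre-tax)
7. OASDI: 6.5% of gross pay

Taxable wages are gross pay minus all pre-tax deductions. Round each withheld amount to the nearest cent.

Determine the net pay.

Health savings account contribution: $101.37
SIMPLE IRA contribution: $4,312.24 × 0.08 = $344.98
Pre-tax total = $101.37 + $344.98 = $446.35
Taxable wages = $4,312.24 − $446.35 = $3,865.89
Local income tax: $3,865.89 × 0.02 = $77.32
Federal income tax: $3,865.89 × 0.14 = $541.22
OASDI: $4,312.24 × 0.065 = $280.30
Medicare tax: $4,312.24 × 0.0125 = $53.90
Roth 401(k) contribution: $4,312.24 × 0.04 = $172.49
Total deductions = $101.37 + $344.98 + $77.32 + $541.22 + $280.30 + $53.90 + $172.49 = $1,571.58
Net pay = $4,312.24 − $1,571.58 = $2,740.66

$2,740.66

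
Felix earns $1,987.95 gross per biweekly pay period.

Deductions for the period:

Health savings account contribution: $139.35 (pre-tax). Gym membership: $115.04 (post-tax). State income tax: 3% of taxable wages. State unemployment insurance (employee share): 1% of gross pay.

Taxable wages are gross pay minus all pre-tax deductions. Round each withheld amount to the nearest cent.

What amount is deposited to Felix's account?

$1,658.22

Health savings account contribution: $139.35
Taxable wages = $1,987.95 − $139.35 = $1,848.60
State income tax: $1,848.60 × 0.03 = $55.46
State unemployment insurance (employee share): $1,987.95 × 0.01 = $19.88
Gym membership: $115.04
Total deductions = $139.35 + $55.46 + $19.88 + $115.04 = $329.73
Net pay = $1,987.95 − $329.73 = $1,658.22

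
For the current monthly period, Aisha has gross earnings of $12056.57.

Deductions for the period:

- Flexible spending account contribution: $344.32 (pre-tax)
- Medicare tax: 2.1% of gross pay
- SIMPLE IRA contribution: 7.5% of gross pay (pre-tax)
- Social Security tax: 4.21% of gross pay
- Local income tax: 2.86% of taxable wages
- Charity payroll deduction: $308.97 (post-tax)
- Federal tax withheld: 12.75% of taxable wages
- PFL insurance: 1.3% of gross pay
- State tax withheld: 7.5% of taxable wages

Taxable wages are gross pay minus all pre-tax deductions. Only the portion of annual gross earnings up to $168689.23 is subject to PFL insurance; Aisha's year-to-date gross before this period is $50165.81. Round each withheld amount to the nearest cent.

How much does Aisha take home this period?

$7083.80

SIMPLE IRA contribution: $12056.57 × 0.075 = $904.24
Flexible spending account contribution: $344.32
Pre-tax total = $904.24 + $344.32 = $1248.56
Taxable wages = $12056.57 − $1248.56 = $10808.01
Local income tax: $10808.01 × 0.0286 = $309.11
Federal tax withheld: $10808.01 × 0.1275 = $1378.02
State tax withheld: $10808.01 × 0.075 = $810.60
Social Security tax: $12056.57 × 0.0421 = $507.58
Medicare tax: $12056.57 × 0.021 = $253.19
PFL insurance: cap not yet reached, full $12056.57 is subject → $12056.57 × 0.013 = $156.74
Charity payroll deduction: $308.97
Total deductions = $904.24 + $344.32 + $309.11 + $1378.02 + $810.60 + $507.58 + $253.19 + $156.74 + $308.97 = $4972.77
Net pay = $12056.57 − $4972.77 = $7083.80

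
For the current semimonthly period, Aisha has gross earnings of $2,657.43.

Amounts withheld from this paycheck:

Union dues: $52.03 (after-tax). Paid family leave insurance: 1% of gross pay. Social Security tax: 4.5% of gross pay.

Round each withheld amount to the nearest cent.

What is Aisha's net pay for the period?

Social Security tax: $2,657.43 × 0.045 = $119.58
Paid family leave insurance: $2,657.43 × 0.01 = $26.57
Union dues: $52.03
Total deductions = $119.58 + $26.57 + $52.03 = $198.18
Net pay = $2,657.43 − $198.18 = $2,459.25

$2,459.25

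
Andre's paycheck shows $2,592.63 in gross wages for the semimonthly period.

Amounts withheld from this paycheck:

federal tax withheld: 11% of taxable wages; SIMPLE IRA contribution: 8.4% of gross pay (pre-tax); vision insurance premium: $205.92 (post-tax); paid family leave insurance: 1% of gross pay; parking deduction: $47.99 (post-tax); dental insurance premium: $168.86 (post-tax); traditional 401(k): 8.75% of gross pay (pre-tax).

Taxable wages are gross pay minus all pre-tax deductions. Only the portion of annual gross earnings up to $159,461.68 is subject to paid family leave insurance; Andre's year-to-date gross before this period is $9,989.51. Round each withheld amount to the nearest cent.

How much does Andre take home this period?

$1,463.01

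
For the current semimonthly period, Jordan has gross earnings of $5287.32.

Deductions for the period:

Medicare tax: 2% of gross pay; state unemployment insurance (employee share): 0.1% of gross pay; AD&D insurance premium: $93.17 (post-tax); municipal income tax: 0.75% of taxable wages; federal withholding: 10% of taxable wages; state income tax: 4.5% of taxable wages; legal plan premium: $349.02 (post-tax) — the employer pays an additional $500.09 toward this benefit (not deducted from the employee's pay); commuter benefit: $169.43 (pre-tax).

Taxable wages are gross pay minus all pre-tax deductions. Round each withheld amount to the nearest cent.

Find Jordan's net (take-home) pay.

$3784.18

Commuter benefit: $169.43
Taxable wages = $5287.32 − $169.43 = $5117.89
Federal withholding: $5117.89 × 0.1 = $511.79
State income tax: $5117.89 × 0.045 = $230.31
Municipal income tax: $5117.89 × 0.0075 = $38.38
State unemployment insurance (employee share): $5287.32 × 0.001 = $5.29
Medicare tax: $5287.32 × 0.02 = $105.75
Legal plan premium: $349.02
AD&D insurance premium: $93.17
(Employer's $500.09 toward legal plan premium is not withheld from the employee.)
Total deductions = $169.43 + $511.79 + $230.31 + $38.38 + $5.29 + $105.75 + $349.02 + $93.17 = $1503.14
Net pay = $5287.32 − $1503.14 = $3784.18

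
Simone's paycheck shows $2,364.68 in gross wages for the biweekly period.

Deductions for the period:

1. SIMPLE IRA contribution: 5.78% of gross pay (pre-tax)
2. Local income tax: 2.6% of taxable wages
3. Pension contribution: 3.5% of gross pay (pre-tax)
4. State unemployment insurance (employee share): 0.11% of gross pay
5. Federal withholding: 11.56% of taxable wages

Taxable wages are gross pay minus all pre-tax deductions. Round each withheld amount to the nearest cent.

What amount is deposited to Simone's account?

$1,838.87

Pension contribution: $2,364.68 × 0.035 = $82.76
SIMPLE IRA contribution: $2,364.68 × 0.0578 = $136.68
Pre-tax total = $82.76 + $136.68 = $219.44
Taxable wages = $2,364.68 − $219.44 = $2,145.24
Local income tax: $2,145.24 × 0.026 = $55.78
Federal withholding: $2,145.24 × 0.1156 = $247.99
State unemployment insurance (employee share): $2,364.68 × 0.0011 = $2.60
Total deductions = $82.76 + $136.68 + $55.78 + $247.99 + $2.60 = $525.81
Net pay = $2,364.68 − $525.81 = $1,838.87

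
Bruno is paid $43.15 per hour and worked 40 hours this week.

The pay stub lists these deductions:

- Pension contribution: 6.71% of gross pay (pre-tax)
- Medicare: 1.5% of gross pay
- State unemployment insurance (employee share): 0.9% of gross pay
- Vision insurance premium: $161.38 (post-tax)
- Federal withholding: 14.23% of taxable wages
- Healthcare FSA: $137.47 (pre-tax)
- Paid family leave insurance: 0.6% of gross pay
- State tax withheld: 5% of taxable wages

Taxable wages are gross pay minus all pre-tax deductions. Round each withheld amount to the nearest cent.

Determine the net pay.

$976.35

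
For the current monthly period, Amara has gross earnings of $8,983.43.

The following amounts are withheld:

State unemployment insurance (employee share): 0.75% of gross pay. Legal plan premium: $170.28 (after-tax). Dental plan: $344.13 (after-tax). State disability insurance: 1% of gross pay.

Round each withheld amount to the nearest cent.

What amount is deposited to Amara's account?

$8,311.81

State disability insurance: $8,983.43 × 0.01 = $89.83
State unemployment insurance (employee share): $8,983.43 × 0.0075 = $67.38
Legal plan premium: $170.28
Dental plan: $344.13
Total deductions = $89.83 + $67.38 + $170.28 + $344.13 = $671.62
Net pay = $8,983.43 − $671.62 = $8,311.81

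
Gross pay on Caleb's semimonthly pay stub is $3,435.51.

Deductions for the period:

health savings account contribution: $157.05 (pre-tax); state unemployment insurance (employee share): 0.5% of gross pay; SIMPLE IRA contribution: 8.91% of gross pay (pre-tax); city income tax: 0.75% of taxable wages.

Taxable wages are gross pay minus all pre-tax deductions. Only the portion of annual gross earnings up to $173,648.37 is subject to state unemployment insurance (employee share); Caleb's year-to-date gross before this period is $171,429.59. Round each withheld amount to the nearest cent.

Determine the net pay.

Health savings account contribution: $157.05
SIMPLE IRA contribution: $3,435.51 × 0.0891 = $306.10
Pre-tax total = $157.05 + $306.10 = $463.15
Taxable wages = $3,435.51 − $463.15 = $2,972.36
City income tax: $2,972.36 × 0.0075 = $22.29
State unemployment insurance (employee share): only $173,648.37 − $171,429.59 = $2,218.78 of this check is subject → $2,218.78 × 0.005 = $11.09
Total deductions = $157.05 + $306.10 + $22.29 + $11.09 = $496.53
Net pay = $3,435.51 − $496.53 = $2,938.98

$2,938.98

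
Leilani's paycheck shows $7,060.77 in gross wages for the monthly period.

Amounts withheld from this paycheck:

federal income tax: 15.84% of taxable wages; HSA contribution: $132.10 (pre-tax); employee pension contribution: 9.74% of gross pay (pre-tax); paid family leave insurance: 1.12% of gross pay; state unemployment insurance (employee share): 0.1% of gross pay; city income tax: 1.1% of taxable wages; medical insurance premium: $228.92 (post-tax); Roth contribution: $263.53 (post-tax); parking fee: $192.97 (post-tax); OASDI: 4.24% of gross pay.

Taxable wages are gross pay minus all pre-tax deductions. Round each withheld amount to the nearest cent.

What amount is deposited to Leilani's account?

$4,112.79

Employee pension contribution: $7,060.77 × 0.0974 = $687.72
HSA contribution: $132.10
Pre-tax total = $687.72 + $132.10 = $819.82
Taxable wages = $7,060.77 − $819.82 = $6,240.95
Federal income tax: $6,240.95 × 0.1584 = $988.57
City income tax: $6,240.95 × 0.011 = $68.65
State unemployment insurance (employee share): $7,060.77 × 0.001 = $7.06
Paid family leave insurance: $7,060.77 × 0.0112 = $79.08
OASDI: $7,060.77 × 0.0424 = $299.38
Roth contribution: $263.53
Medical insurance premium: $228.92
Parking fee: $192.97
Total deductions = $687.72 + $132.10 + $988.57 + $68.65 + $7.06 + $79.08 + $299.38 + $263.53 + $228.92 + $192.97 = $2,947.98
Net pay = $7,060.77 − $2,947.98 = $4,112.79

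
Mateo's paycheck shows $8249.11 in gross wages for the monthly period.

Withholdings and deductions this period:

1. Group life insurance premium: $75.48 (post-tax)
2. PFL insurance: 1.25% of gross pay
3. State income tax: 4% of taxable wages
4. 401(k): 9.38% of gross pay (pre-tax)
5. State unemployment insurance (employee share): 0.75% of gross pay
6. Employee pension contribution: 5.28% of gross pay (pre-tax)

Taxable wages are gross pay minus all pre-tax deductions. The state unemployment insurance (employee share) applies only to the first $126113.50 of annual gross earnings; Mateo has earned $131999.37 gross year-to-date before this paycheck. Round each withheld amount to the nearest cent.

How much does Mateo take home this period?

$6579.61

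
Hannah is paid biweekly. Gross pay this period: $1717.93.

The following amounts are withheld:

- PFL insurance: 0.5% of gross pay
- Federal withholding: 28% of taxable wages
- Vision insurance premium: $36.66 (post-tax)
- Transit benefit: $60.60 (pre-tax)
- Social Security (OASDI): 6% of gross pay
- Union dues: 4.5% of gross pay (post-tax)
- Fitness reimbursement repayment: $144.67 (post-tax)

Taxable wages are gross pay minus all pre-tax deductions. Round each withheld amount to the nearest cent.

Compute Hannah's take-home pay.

$822.97

Transit benefit: $60.60
Taxable wages = $1717.93 − $60.60 = $1657.33
Federal withholding: $1657.33 × 0.28 = $464.05
PFL insurance: $1717.93 × 0.005 = $8.59
Social Security (OASDI): $1717.93 × 0.06 = $103.08
Union dues: $1717.93 × 0.045 = $77.31
Fitness reimbursement repayment: $144.67
Vision insurance premium: $36.66
Total deductions = $60.60 + $464.05 + $8.59 + $103.08 + $77.31 + $144.67 + $36.66 = $894.96
Net pay = $1717.93 − $894.96 = $822.97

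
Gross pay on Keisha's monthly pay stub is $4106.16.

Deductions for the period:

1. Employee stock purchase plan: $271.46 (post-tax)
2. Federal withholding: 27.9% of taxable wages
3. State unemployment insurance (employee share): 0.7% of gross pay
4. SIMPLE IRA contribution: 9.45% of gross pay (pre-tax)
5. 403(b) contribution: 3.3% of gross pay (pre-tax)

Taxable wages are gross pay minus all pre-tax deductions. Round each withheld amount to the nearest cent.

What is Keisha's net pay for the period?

$2282.88

SIMPLE IRA contribution: $4106.16 × 0.0945 = $388.03
403(b) contribution: $4106.16 × 0.033 = $135.50
Pre-tax total = $388.03 + $135.50 = $523.53
Taxable wages = $4106.16 − $523.53 = $3582.63
Federal withholding: $3582.63 × 0.279 = $999.55
State unemployment insurance (employee share): $4106.16 × 0.007 = $28.74
Employee stock purchase plan: $271.46
Total deductions = $388.03 + $135.50 + $999.55 + $28.74 + $271.46 = $1823.28
Net pay = $4106.16 − $1823.28 = $2282.88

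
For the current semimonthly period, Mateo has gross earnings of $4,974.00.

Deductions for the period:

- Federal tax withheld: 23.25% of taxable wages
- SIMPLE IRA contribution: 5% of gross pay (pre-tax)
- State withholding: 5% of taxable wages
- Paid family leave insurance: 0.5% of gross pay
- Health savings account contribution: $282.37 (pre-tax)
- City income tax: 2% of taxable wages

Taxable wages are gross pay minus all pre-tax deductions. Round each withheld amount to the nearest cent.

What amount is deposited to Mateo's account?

$3,074.07

Health savings account contribution: $282.37
SIMPLE IRA contribution: $4,974.00 × 0.05 = $248.70
Pre-tax total = $282.37 + $248.70 = $531.07
Taxable wages = $4,974.00 − $531.07 = $4,442.93
State withholding: $4,442.93 × 0.05 = $222.15
Federal tax withheld: $4,442.93 × 0.2325 = $1,032.98
City income tax: $4,442.93 × 0.02 = $88.86
Paid family leave insurance: $4,974.00 × 0.005 = $24.87
Total deductions = $282.37 + $248.70 + $222.15 + $1,032.98 + $88.86 + $24.87 = $1,899.93
Net pay = $4,974.00 − $1,899.93 = $3,074.07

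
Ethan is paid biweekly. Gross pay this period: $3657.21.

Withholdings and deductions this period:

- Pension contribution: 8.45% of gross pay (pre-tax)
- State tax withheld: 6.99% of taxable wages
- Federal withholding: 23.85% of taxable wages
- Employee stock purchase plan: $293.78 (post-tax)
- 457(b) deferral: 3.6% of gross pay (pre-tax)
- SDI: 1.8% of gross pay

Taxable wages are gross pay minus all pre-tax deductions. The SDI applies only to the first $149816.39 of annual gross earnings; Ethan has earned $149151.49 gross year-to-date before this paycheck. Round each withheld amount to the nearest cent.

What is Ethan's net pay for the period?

457(b) deferral: $3657.21 × 0.036 = $131.66
Pension contribution: $3657.21 × 0.0845 = $309.03
Pre-tax total = $131.66 + $309.03 = $440.69
Taxable wages = $3657.21 − $440.69 = $3216.52
State tax withheld: $3216.52 × 0.0699 = $224.83
Federal withholding: $3216.52 × 0.2385 = $767.14
SDI: only $149816.39 − $149151.49 = $664.90 of this check is subject → $664.90 × 0.018 = $11.97
Employee stock purchase plan: $293.78
Total deductions = $131.66 + $309.03 + $224.83 + $767.14 + $11.97 + $293.78 = $1738.41
Net pay = $3657.21 − $1738.41 = $1918.80

$1918.80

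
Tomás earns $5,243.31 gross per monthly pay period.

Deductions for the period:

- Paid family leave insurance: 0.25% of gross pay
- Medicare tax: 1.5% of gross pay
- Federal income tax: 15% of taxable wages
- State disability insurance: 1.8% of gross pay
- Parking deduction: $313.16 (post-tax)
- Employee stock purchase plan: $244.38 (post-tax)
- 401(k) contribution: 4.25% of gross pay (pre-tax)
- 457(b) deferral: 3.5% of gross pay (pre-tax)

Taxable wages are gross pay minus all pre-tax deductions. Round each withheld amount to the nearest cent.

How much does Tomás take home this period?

$3,367.73

401(k) contribution: $5,243.31 × 0.0425 = $222.84
457(b) deferral: $5,243.31 × 0.035 = $183.52
Pre-tax total = $222.84 + $183.52 = $406.36
Taxable wages = $5,243.31 − $406.36 = $4,836.95
Federal income tax: $4,836.95 × 0.15 = $725.54
Paid family leave insurance: $5,243.31 × 0.0025 = $13.11
State disability insurance: $5,243.31 × 0.018 = $94.38
Medicare tax: $5,243.31 × 0.015 = $78.65
Employee stock purchase plan: $244.38
Parking deduction: $313.16
Total deductions = $222.84 + $183.52 + $725.54 + $13.11 + $94.38 + $78.65 + $244.38 + $313.16 = $1,875.58
Net pay = $5,243.31 − $1,875.58 = $3,367.73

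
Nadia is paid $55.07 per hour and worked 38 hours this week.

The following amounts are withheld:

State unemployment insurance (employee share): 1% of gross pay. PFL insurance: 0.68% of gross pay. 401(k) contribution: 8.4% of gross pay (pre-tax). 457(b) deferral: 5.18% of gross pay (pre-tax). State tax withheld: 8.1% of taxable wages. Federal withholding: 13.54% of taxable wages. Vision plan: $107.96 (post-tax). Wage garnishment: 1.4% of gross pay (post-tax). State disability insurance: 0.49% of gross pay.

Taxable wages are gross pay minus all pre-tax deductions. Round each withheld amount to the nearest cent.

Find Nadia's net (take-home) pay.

$1,234.45

Gross pay: 38 × $55.07 = $2,092.66
401(k) contribution: $2,092.66 × 0.084 = $175.78
457(b) deferral: $2,092.66 × 0.0518 = $108.40
Pre-tax total = $175.78 + $108.40 = $284.18
Taxable wages = $2,092.66 − $284.18 = $1,808.48
State tax withheld: $1,808.48 × 0.081 = $146.49
Federal withholding: $1,808.48 × 0.1354 = $244.87
PFL insurance: $2,092.66 × 0.0068 = $14.23
State disability insurance: $2,092.66 × 0.0049 = $10.25
State unemployment insurance (employee share): $2,092.66 × 0.01 = $20.93
Wage garnishment: $2,092.66 × 0.014 = $29.30
Vision plan: $107.96
Total deductions = $175.78 + $108.40 + $146.49 + $244.87 + $14.23 + $10.25 + $20.93 + $29.30 + $107.96 = $858.21
Net pay = $2,092.66 − $858.21 = $1,234.45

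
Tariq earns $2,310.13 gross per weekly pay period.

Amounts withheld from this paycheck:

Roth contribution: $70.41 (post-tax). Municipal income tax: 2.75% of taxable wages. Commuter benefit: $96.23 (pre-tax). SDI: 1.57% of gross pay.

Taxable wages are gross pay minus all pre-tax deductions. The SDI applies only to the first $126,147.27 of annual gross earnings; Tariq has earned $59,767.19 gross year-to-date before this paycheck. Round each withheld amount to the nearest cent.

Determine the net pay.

$2,046.34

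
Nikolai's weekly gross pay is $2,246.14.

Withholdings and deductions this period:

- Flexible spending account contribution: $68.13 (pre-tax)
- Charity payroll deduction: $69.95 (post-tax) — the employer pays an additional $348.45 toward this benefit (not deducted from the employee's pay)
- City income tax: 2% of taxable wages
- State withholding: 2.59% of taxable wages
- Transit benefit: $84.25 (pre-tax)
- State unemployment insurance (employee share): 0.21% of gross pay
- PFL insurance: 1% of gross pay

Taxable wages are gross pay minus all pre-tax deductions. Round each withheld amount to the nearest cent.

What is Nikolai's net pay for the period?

Flexible spending account contribution: $68.13
Transit benefit: $84.25
Pre-tax total = $68.13 + $84.25 = $152.38
Taxable wages = $2,246.14 − $152.38 = $2,093.76
State withholding: $2,093.76 × 0.0259 = $54.23
City income tax: $2,093.76 × 0.02 = $41.88
PFL insurance: $2,246.14 × 0.01 = $22.46
State unemployment insurance (employee share): $2,246.14 × 0.0021 = $4.72
Charity payroll deduction: $69.95
(Employer's $348.45 toward charity payroll deduction is not withheld from the employee.)
Total deductions = $68.13 + $84.25 + $54.23 + $41.88 + $22.46 + $4.72 + $69.95 = $345.62
Net pay = $2,246.14 − $345.62 = $1,900.52

$1,900.52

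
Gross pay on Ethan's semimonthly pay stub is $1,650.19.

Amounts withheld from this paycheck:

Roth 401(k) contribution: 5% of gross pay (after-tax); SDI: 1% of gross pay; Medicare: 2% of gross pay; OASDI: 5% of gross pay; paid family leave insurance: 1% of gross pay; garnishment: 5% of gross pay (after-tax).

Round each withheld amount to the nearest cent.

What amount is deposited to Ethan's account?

OASDI: $1,650.19 × 0.05 = $82.51
Medicare: $1,650.19 × 0.02 = $33.00
Paid family leave insurance: $1,650.19 × 0.01 = $16.50
SDI: $1,650.19 × 0.01 = $16.50
Roth 401(k) contribution: $1,650.19 × 0.05 = $82.51
Garnishment: $1,650.19 × 0.05 = $82.51
Total deductions = $82.51 + $33.00 + $16.50 + $16.50 + $82.51 + $82.51 = $313.53
Net pay = $1,650.19 − $313.53 = $1,336.66

$1,336.66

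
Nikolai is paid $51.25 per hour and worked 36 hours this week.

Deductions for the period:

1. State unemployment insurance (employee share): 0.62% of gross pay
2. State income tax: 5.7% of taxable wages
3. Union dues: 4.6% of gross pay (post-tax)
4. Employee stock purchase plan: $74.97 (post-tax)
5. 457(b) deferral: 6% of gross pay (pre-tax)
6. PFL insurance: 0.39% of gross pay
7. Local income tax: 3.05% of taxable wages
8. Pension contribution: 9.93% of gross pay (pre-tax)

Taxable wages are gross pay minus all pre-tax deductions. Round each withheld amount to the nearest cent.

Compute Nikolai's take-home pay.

Gross pay: 36 × $51.25 = $1,845.00
Pension contribution: $1,845.00 × 0.0993 = $183.21
457(b) deferral: $1,845.00 × 0.06 = $110.70
Pre-tax total = $183.21 + $110.70 = $293.91
Taxable wages = $1,845.00 − $293.91 = $1,551.09
State income tax: $1,551.09 × 0.057 = $88.41
Local income tax: $1,551.09 × 0.0305 = $47.31
PFL insurance: $1,845.00 × 0.0039 = $7.20
State unemployment insurance (employee share): $1,845.00 × 0.0062 = $11.44
Employee stock purchase plan: $74.97
Union dues: $1,845.00 × 0.046 = $84.87
Total deductions = $183.21 + $110.70 + $88.41 + $47.31 + $7.20 + $11.44 + $74.97 + $84.87 = $608.11
Net pay = $1,845.00 − $608.11 = $1,236.89

$1,236.89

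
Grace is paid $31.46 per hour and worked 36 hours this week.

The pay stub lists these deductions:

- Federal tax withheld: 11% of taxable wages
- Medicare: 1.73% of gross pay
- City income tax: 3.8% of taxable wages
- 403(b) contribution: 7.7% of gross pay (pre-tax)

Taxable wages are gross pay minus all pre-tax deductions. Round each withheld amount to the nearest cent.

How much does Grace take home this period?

$871.05

Gross pay: 36 × $31.46 = $1,132.56
403(b) contribution: $1,132.56 × 0.077 = $87.21
Taxable wages = $1,132.56 − $87.21 = $1,045.35
Federal tax withheld: $1,045.35 × 0.11 = $114.99
City income tax: $1,045.35 × 0.038 = $39.72
Medicare: $1,132.56 × 0.0173 = $19.59
Total deductions = $87.21 + $114.99 + $39.72 + $19.59 = $261.51
Net pay = $1,132.56 − $261.51 = $871.05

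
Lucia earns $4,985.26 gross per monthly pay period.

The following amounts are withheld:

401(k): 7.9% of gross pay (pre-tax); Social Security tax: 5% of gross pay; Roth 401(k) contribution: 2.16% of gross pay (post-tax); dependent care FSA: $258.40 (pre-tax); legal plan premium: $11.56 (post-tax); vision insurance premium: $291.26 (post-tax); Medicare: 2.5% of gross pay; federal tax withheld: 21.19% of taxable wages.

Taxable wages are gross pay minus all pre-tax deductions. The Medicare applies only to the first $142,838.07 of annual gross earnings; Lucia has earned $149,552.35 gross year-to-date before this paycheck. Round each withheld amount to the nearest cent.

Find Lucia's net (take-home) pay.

$2,755.09

401(k): $4,985.26 × 0.079 = $393.84
Dependent care FSA: $258.40
Pre-tax total = $393.84 + $258.40 = $652.24
Taxable wages = $4,985.26 − $652.24 = $4,333.02
Federal tax withheld: $4,333.02 × 0.2119 = $918.17
Social Security tax: $4,985.26 × 0.05 = $249.26
Medicare: annual cap $142,838.07 already reached (YTD $149,552.35), so $0.00
Vision insurance premium: $291.26
Roth 401(k) contribution: $4,985.26 × 0.0216 = $107.68
Legal plan premium: $11.56
Total deductions = $393.84 + $258.40 + $918.17 + $249.26 + $0.00 + $291.26 + $107.68 + $11.56 = $2,230.17
Net pay = $4,985.26 − $2,230.17 = $2,755.09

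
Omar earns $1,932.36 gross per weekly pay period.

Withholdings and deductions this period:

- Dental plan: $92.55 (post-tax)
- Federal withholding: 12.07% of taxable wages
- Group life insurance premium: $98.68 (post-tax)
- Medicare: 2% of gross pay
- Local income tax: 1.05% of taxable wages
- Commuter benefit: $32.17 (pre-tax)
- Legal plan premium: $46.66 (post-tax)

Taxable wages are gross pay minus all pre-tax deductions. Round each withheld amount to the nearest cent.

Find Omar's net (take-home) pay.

$1,374.35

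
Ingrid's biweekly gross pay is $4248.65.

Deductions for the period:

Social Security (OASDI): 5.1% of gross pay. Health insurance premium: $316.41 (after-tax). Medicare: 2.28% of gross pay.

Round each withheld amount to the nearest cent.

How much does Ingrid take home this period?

$3618.69

Social Security (OASDI): $4248.65 × 0.051 = $216.68
Medicare: $4248.65 × 0.0228 = $96.87
Health insurance premium: $316.41
Total deductions = $216.68 + $96.87 + $316.41 = $629.96
Net pay = $4248.65 − $629.96 = $3618.69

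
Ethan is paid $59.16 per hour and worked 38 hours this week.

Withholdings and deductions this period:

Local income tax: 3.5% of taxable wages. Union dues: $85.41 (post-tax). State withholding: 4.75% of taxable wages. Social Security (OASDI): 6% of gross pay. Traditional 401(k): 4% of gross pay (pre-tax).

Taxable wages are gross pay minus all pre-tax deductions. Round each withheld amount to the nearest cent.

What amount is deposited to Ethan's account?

$1,759.82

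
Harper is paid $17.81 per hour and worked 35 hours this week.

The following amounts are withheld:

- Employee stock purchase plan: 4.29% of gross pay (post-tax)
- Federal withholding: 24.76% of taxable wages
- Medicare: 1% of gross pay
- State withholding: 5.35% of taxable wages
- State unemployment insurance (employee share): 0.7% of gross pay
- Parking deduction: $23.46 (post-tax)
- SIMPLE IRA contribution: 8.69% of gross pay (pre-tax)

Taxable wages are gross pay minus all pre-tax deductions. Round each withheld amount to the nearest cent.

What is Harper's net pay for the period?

$337.01

Gross pay: 35 × $17.81 = $623.35
SIMPLE IRA contribution: $623.35 × 0.0869 = $54.17
Taxable wages = $623.35 − $54.17 = $569.18
Federal withholding: $569.18 × 0.2476 = $140.93
State withholding: $569.18 × 0.0535 = $30.45
State unemployment insurance (employee share): $623.35 × 0.007 = $4.36
Medicare: $623.35 × 0.01 = $6.23
Parking deduction: $23.46
Employee stock purchase plan: $623.35 × 0.0429 = $26.74
Total deductions = $54.17 + $140.93 + $30.45 + $4.36 + $6.23 + $23.46 + $26.74 = $286.34
Net pay = $623.35 − $286.34 = $337.01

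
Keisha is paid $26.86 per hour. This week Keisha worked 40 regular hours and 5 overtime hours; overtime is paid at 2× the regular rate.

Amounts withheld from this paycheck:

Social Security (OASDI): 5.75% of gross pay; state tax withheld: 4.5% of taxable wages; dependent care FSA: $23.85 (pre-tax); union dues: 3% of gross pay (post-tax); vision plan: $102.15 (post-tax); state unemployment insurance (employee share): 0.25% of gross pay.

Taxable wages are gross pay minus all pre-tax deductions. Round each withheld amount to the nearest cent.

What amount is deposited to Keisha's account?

$1036.77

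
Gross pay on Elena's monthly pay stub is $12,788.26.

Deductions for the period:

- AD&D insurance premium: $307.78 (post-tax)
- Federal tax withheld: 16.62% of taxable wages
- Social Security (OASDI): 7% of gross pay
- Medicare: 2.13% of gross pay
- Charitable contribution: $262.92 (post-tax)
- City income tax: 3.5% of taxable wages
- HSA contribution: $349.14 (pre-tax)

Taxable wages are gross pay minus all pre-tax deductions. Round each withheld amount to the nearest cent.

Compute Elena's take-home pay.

HSA contribution: $349.14
Taxable wages = $12,788.26 − $349.14 = $12,439.12
City income tax: $12,439.12 × 0.035 = $435.37
Federal tax withheld: $12,439.12 × 0.1662 = $2,067.38
Social Security (OASDI): $12,788.26 × 0.07 = $895.18
Medicare: $12,788.26 × 0.0213 = $272.39
Charitable contribution: $262.92
AD&D insurance premium: $307.78
Total deductions = $349.14 + $435.37 + $2,067.38 + $895.18 + $272.39 + $262.92 + $307.78 = $4,590.16
Net pay = $12,788.26 − $4,590.16 = $8,198.10

$8,198.10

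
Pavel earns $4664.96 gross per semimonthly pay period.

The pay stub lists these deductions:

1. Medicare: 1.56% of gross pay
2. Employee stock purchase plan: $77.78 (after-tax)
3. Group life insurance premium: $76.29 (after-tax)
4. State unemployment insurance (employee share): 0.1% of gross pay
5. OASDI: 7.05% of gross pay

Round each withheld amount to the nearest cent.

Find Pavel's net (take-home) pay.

Medicare: $4664.96 × 0.0156 = $72.77
OASDI: $4664.96 × 0.0705 = $328.88
State unemployment insurance (employee share): $4664.96 × 0.001 = $4.66
Group life insurance premium: $76.29
Employee stock purchase plan: $77.78
Total deductions = $72.77 + $328.88 + $4.66 + $76.29 + $77.78 = $560.38
Net pay = $4664.96 − $560.38 = $4104.58

$4104.58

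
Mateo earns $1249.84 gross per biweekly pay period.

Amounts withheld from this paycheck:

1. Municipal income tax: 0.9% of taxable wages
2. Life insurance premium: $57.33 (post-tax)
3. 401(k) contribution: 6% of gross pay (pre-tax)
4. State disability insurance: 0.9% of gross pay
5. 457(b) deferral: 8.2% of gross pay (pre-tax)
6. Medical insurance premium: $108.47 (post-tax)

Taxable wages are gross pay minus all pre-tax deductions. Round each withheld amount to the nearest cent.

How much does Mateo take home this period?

$885.66

457(b) deferral: $1249.84 × 0.082 = $102.49
401(k) contribution: $1249.84 × 0.06 = $74.99
Pre-tax total = $102.49 + $74.99 = $177.48
Taxable wages = $1249.84 − $177.48 = $1072.36
Municipal income tax: $1072.36 × 0.009 = $9.65
State disability insurance: $1249.84 × 0.009 = $11.25
Medical insurance premium: $108.47
Life insurance premium: $57.33
Total deductions = $102.49 + $74.99 + $9.65 + $11.25 + $108.47 + $57.33 = $364.18
Net pay = $1249.84 − $364.18 = $885.66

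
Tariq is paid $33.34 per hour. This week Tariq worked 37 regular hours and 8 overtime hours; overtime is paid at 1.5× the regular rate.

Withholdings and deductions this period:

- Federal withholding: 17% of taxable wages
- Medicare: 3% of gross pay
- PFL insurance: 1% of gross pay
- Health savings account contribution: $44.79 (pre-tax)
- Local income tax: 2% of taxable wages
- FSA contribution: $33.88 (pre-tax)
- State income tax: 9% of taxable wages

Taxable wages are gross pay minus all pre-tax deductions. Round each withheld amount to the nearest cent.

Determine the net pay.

Regular pay: 37 × $33.34 = $1,233.58
Overtime pay: 8 × $33.34 × 1.5 = $400.08
Gross pay = $1,233.58 + $400.08 = $1,633.66
Health savings account contribution: $44.79
FSA contribution: $33.88
Pre-tax total = $44.79 + $33.88 = $78.67
Taxable wages = $1,633.66 − $78.67 = $1,554.99
Federal withholding: $1,554.99 × 0.17 = $264.35
State income tax: $1,554.99 × 0.09 = $139.95
Local income tax: $1,554.99 × 0.02 = $31.10
Medicare: $1,633.66 × 0.03 = $49.01
PFL insurance: $1,633.66 × 0.01 = $16.34
Total deductions = $44.79 + $33.88 + $264.35 + $139.95 + $31.10 + $49.01 + $16.34 = $579.42
Net pay = $1,633.66 − $579.42 = $1,054.24

$1,054.24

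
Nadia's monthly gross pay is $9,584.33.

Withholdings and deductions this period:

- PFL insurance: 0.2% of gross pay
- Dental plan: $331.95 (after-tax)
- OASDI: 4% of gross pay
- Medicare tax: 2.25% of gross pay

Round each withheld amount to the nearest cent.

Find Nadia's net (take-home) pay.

$8,634.19

Medicare tax: $9,584.33 × 0.0225 = $215.65
PFL insurance: $9,584.33 × 0.002 = $19.17
OASDI: $9,584.33 × 0.04 = $383.37
Dental plan: $331.95
Total deductions = $215.65 + $19.17 + $383.37 + $331.95 = $950.14
Net pay = $9,584.33 − $950.14 = $8,634.19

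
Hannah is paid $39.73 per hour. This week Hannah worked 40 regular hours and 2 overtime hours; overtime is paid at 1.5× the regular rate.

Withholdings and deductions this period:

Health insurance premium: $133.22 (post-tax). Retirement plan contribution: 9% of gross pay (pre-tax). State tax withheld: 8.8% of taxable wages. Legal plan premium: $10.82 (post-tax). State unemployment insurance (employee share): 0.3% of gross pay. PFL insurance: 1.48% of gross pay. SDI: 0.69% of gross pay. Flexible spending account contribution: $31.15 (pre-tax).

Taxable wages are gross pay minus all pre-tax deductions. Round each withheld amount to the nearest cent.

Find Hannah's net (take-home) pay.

$1203.17

Regular pay: 40 × $39.73 = $1589.20
Overtime pay: 2 × $39.73 × 1.5 = $119.19
Gross pay = $1589.20 + $119.19 = $1708.39
Flexible spending account contribution: $31.15
Retirement plan contribution: $1708.39 × 0.09 = $153.76
Pre-tax total = $31.15 + $153.76 = $184.91
Taxable wages = $1708.39 − $184.91 = $1523.48
State tax withheld: $1523.48 × 0.088 = $134.07
PFL insurance: $1708.39 × 0.0148 = $25.28
SDI: $1708.39 × 0.0069 = $11.79
State unemployment insurance (employee share): $1708.39 × 0.003 = $5.13
Health insurance premium: $133.22
Legal plan premium: $10.82
Total deductions = $31.15 + $153.76 + $134.07 + $25.28 + $11.79 + $5.13 + $133.22 + $10.82 = $505.22
Net pay = $1708.39 − $505.22 = $1203.17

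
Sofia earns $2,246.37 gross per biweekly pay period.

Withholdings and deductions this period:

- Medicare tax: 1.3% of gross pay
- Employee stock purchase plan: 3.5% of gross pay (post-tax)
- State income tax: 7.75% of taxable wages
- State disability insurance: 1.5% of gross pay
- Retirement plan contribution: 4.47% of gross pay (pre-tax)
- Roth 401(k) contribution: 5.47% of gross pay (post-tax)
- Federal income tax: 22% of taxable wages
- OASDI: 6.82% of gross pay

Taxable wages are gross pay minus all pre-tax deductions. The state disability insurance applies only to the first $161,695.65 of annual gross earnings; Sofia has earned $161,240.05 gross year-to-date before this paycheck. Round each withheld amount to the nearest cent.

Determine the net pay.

$1,116.81

Retirement plan contribution: $2,246.37 × 0.0447 = $100.41
Taxable wages = $2,246.37 − $100.41 = $2,145.96
Federal income tax: $2,145.96 × 0.22 = $472.11
State income tax: $2,145.96 × 0.0775 = $166.31
OASDI: $2,246.37 × 0.0682 = $153.20
State disability insurance: only $161,695.65 − $161,240.05 = $455.60 of this check is subject → $455.60 × 0.015 = $6.83
Medicare tax: $2,246.37 × 0.013 = $29.20
Employee stock purchase plan: $2,246.37 × 0.035 = $78.62
Roth 401(k) contribution: $2,246.37 × 0.0547 = $122.88
Total deductions = $100.41 + $472.11 + $166.31 + $153.20 + $6.83 + $29.20 + $78.62 + $122.88 = $1,129.56
Net pay = $2,246.37 − $1,129.56 = $1,116.81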